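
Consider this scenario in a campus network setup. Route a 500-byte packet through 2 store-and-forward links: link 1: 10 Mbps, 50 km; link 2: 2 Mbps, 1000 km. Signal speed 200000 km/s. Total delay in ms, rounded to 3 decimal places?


Packet = 500 bytes = 4000 bits. Store-and-forward: sum (t_trans + t_prop) per link.
Link 1: t_trans = 4000/(10*10^6) s = 0.4000 ms; t_prop = 50/200000 s = 0.2500 ms; subtotal = 0.6500 ms
Link 2: t_trans = 4000/(2*10^6) s = 2.0000 ms; t_prop = 1000/200000 s = 5.0000 ms; subtotal = 7.0000 ms
End-to-end = 0.6500 + 7.0000 = 7.6500 ms -> 7.650 ms (3 dp)

7.650


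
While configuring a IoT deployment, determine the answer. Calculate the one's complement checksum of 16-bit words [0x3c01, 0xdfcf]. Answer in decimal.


Given words: [0x3c01, 0xdfcf]
Step 1: Sum all words
Raw sum = 15361 + 57295 = 72656
Step 2: Fold carry: (7120 + 1) = 7121
One's complement = ~7121 & 0xFFFF = 58414

58414


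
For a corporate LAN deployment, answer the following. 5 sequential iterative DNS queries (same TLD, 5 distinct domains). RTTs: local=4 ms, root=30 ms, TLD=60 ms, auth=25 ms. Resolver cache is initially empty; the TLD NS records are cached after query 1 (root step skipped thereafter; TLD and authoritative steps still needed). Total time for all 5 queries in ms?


Lookup 1 (cold cache): local + root + TLD + auth = 4 + 30 + 60 + 25 = 119 ms
Lookups 2..5 (TLD NS cached -> skip root; new domain -> still ask TLD and auth): local + TLD + auth = 4 + 60 + 25 = 89 ms each
Remaining 4 lookups: 4 * 89 = 356 ms
Total = 119 + 356 = 475 ms

475


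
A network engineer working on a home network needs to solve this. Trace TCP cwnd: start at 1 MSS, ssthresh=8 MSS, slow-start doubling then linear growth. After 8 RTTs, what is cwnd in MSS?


RTT 0: cwnd = 1 MSS (initial)
RTT 1: cwnd = 2 MSS (slow start, doubled)
RTT 2: cwnd = 4 MSS (slow start, doubled)
RTT 3: cwnd = 8 MSS (slow start, doubled)
RTT 4: cwnd = 9 MSS (congestion avoidance, +1)
RTT 5: cwnd = 10 MSS (congestion avoidance, +1)
RTT 6: cwnd = 11 MSS (congestion avoidance, +1)
RTT 7: cwnd = 12 MSS (congestion avoidance, +1)
RTT 8: cwnd = 13 MSS (congestion avoidance, +1)

13


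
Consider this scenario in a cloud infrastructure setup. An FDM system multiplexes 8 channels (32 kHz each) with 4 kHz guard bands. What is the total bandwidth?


Given: 8 channels, 32 kHz each, guard = 4 kHz
Channel bandwidth = 8 * 32 = 256 kHz
Guard bands = 7 gaps * 4 kHz = 28 kHz
Total = 256 + 28 = 284 kHz

284


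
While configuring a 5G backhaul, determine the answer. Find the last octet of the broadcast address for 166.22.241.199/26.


Given: IP = 166.22.241.199, prefix = /26
Host bits = 32 - 26 = 6
Network last octet = 199 AND mask = 192
Host part size = 2^6 - 1 = 63
Broadcast last octet = 192 OR 63 = 255

255


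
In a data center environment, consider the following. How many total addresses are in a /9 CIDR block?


Given: CIDR prefix /9
Host bits = 32 - 9 = 23
Total addresses = 2^23 = 8388608

8388608


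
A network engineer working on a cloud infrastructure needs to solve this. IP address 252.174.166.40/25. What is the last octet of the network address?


Given: IP = 252.174.166.40, prefix = /25
Subnet mask = 255.255.255.128
Last octet of IP: 40
Last octet of mask: 128
Network last octet = 40 AND 128 = 0

0


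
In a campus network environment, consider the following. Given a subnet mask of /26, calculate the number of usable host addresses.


Given: subnet mask /26
Host bits = 32 - 26 = 6
Total addresses = 2^6 = 64
Usable hosts = 64 - 2 (network + broadcast) = 62

62


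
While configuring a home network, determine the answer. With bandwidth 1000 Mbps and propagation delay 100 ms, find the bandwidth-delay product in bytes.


Given: bandwidth = 1000 Mbps, delay = 100 ms
BDP in bits = 1000 * 10^6 * 100 / 1000
BDP in bits = 100000000
BDP in bytes = 100000000 / 8 = 12500000

12500000


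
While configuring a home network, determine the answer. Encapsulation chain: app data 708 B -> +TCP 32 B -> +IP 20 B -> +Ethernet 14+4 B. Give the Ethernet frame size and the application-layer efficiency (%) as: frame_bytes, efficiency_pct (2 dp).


TCP segment = 708 + 32 = 740 B
IP packet = 740 + 20 = 760 B
Ethernet frame = 760 + 14 + 4 = 778 B
Efficiency = app / frame = 708 / 778 = 0.910026 = 91.0026% -> 91.00% (2 dp)

778, 91.00


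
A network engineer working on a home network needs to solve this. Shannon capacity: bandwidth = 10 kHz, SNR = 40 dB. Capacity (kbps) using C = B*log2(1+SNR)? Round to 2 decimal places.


Given: B = 10 kHz, SNR = 40 dB
SNR linear = 10^(40/10) = 10000
1 + SNR = 10001
log2(10001) = 13.2878566418
C = 10 * 1000 * 13.2878566418 = 132878.5664 bps
C = 132.878566 kbps -> 132.88 kbps (2 dp)

132.88


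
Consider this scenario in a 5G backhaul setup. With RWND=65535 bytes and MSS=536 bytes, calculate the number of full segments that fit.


Given: RWND = 65535 bytes, MSS = 536 bytes
Full segments = floor(RWND / MSS)
Full segments = floor(65535 / 536)
Full segments = floor(122.2668) = 122

122


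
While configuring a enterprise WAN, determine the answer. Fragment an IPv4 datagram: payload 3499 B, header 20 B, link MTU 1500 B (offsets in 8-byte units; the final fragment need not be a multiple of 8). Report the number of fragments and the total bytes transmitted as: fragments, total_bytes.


Max data per non-final fragment = floor((MTU - header)/8)*8 = floor((1500 - 20)/8)*8 = floor(1480/8)*8 = 1480 B
Final fragment needs no 8-byte alignment: it can carry up to MTU - header = 1480 B
Non-final fragments needed = ceil((payload - 1480) / 1480) = ceil(2019/1480) = ceil(1.3642) = 2
Number of fragments = 2 + 1 = 3
Fragment sizes (data): 2 * 1480 B + 539 B (last, 539 <= 1480 OK)
Total bytes sent = payload + n_frags * header = 3499 + 3*20 = 3499 + 60 = 3559 B

3, 3559


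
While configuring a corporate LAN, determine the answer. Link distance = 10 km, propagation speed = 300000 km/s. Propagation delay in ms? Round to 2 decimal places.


Given: distance = 10 km, speed = 300000 km/s
Delay = distance / speed = 10 / 300000 seconds
Delay in ms = 10 * 1000 / 300000
Delay = 0.0333 ms
Rounded to 2 dp = 0.03 ms

0.03


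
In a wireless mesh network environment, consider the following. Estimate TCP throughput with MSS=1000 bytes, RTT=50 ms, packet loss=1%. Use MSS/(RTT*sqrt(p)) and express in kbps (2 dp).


Given: MSS = 1000 bytes, RTT = 50 ms, loss = 1%
RTT in seconds = 50 / 1000 = 0.05
Loss rate = 1% = 0.01
sqrt(loss) = sqrt(0.01) = 0.1
Throughput (bytes/s) = 1000 / (0.05 * 0.1) = 200000.0000
Throughput (kbps) = 200000.0000 * 8 / 1000 = 1600.000000 -> 1600.00 kbps (2 dp)

1600.00


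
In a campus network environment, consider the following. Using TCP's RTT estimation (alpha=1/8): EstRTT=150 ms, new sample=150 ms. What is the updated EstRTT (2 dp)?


Given: EstRTT = 150 ms, SampleRTT = 150 ms, alpha = 1/8
New EstRTT = (1 - alpha) * EstRTT + alpha * SampleRTT
(7/8) * 150 = 131.25
(1/8) * 150 = 18.75
New EstRTT = 131.25 + 18.75 = 150 ms -> 150.00 ms (2 dp)

150.00


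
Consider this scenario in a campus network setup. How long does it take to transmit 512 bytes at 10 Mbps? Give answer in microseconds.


Given: packet = 512 bytes, bandwidth = 10 Mbps
Packet in bits = 512 * 8 = 4096 bits
Bandwidth = 10 * 10^6 = 10000000 bps
Time = 4096 / 10000000 seconds
Time in us = 4096 * 10^6 / 10000000 = 409.6

409.6


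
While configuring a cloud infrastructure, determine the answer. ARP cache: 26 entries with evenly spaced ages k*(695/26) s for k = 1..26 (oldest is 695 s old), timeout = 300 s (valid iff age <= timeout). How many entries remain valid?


Ages are k * 695/26 s for k = 1..26 (spacing = 26.7308 s).
Entry k is valid iff k * 695/26 <= 300 iff k <= 26 * 300 / 695 = 11.2230
n_valid = floor(11.2230) = 11
(n_stale = 26 - 11 = 15)

11


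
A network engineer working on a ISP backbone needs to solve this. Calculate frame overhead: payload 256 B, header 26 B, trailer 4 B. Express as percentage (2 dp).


Given: payload = 256 B, header = 26 B, trailer = 4 B
Overhead bytes = header + trailer = 26 + 4 = 30
Total frame = payload + overhead = 256 + 30 = 286
Overhead % = 30 / 286 * 100 = 10.4895% -> 10.49% (2 dp)

10.49


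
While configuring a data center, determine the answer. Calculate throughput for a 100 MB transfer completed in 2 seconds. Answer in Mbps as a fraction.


Given: file = 100 MB, time = 2 s
File in Mb = 100 * 8 = 800 Mb
Throughput = 800 / 2 Mbps
Throughput = 400 Mbps

400


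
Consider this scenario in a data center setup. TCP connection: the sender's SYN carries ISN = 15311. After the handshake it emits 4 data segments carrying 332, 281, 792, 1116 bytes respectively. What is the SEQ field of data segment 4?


The SYN occupies sequence number ISN = 15311, so the first data byte is ISN + 1 = 15312.
SEQ of data segment i = (ISN + 1) + sum of payload sizes of segments 1..i-1.
Segment 1: SEQ = 15312, payload = 332 bytes
Segment 2: SEQ = 15644, payload = 281 bytes
Segment 3: SEQ = 15925, payload = 792 bytes
Segment 4: SEQ = 16717, payload = 1116 bytes
SEQ of segment 4 = 15312 + 332 + 281 + 792 = 16717

16717


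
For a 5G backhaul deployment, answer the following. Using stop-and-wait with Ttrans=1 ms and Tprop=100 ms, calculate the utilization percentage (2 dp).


Given: Ttrans = 1 ms, Tprop = 100 ms
RTT = 2 * Tprop = 2 * 100 = 200 ms
U = Ttrans / (Ttrans + RTT)
U = 1 / (1 + 200)
U = 1 / 201 = 0.004975
U% = 0.50%

0.50


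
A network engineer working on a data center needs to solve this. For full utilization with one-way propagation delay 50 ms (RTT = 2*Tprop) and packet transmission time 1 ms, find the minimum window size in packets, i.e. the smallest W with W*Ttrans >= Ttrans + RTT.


Given: Ttrans = 1 ms, RTT = 100 ms (= 2 * Tprop, Tprop = 50 ms)
Time until first ACK returns = Ttrans + RTT = 1 + 100 = 101 ms
Need W * Ttrans >= Ttrans + RTT  ->  W >= (Ttrans + RTT) / Ttrans
(Ttrans + RTT) / Ttrans = 101 / 1 = 101
W_min = ceil(101) = 101

101


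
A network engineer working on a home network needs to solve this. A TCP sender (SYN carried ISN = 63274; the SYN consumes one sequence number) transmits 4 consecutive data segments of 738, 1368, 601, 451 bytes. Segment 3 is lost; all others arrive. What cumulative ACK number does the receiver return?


SYN uses sequence number 63274; first data byte = ISN + 1 = 63275.
Segment 1: SEQ = 63275, len = 738 B, covers [63275, 64012]
Segment 2: SEQ = 64013, len = 1368 B, covers [64013, 65380]
Segment 3: SEQ = 65381, len = 601 B, covers [65381, 65981] [LOST]
Segment 4: SEQ = 65982, len = 451 B, covers [65982, 66432]
In-order data received: bytes [63275, 65380] (segments 1..2).
Segment 3 missing -> gap begins at byte 65381; later segments buffered out of order.
Cumulative ACK = next expected in-order byte = 63275 + 738 + 1368 = 65381

65381


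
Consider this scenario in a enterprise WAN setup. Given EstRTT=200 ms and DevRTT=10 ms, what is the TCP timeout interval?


Given: EstRTT = 200 ms, DevRTT = 10 ms
Timeout = EstRTT + 4 * DevRTT
4 * DevRTT = 4 * 10 = 40
Timeout = 200 + 40 = 240 ms

240


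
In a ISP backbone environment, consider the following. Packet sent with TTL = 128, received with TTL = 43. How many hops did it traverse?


Given: initial TTL = 128, received TTL = 43
Hops = initial TTL - received TTL
Hops = 128 - 43 = 85

85


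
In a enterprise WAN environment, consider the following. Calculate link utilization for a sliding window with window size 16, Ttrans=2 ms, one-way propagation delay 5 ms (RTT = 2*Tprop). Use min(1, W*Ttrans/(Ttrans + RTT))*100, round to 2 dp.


Given: W = 16, Ttrans = 2 ms, RTT = 10 ms (= 2 * Tprop, Tprop = 5 ms)
Cycle time = Ttrans + RTT = 2 + 10 = 12 ms (first packet sent until its ACK returns)
W * Ttrans = 16 * 2 = 32 ms of sending per cycle
W * Ttrans / (Ttrans + RTT) = 32 / 12 = 2.666667
U = min(1, 2.666667) = 1.000000
U% = 100.00%

100.00


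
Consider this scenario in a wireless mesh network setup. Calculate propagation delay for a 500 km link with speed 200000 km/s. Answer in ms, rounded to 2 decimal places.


Given: distance = 500 km, speed = 200000 km/s
Delay = distance / speed = 500 / 200000 seconds
Delay in ms = 500 * 1000 / 200000
Delay = 2.5000 ms
Rounded to 2 dp = 2.50 ms

2.50


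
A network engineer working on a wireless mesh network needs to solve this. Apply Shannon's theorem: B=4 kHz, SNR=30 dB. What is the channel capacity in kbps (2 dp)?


Given: B = 4 kHz, SNR = 30 dB
SNR linear = 10^(30/10) = 1000
1 + SNR = 1001
log2(1001) = 9.9672262588
C = 4 * 1000 * 9.9672262588 = 39868.9050 bps
C = 39.868905 kbps -> 39.87 kbps (2 dp)

39.87


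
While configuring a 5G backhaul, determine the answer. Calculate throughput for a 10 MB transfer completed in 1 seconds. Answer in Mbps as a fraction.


Given: file = 10 MB, time = 1 s
File in Mb = 10 * 8 = 80 Mb
Throughput = 80 / 1 Mbps
Throughput = 80 Mbps

80


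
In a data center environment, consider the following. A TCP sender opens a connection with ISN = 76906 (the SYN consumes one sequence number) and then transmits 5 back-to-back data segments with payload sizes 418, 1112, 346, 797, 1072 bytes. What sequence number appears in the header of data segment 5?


The SYN occupies sequence number ISN = 76906, so the first data byte is ISN + 1 = 76907.
SEQ of data segment i = (ISN + 1) + sum of payload sizes of segments 1..i-1.
Segment 1: SEQ = 76907, payload = 418 bytes
Segment 2: SEQ = 77325, payload = 1112 bytes
Segment 3: SEQ = 78437, payload = 346 bytes
Segment 4: SEQ = 78783, payload = 797 bytes
Segment 5: SEQ = 79580, payload = 1072 bytes
SEQ of segment 5 = 76907 + 418 + 1112 + 346 + 797 = 79580

79580


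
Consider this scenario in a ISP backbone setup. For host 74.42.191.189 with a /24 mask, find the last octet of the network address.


Given: IP = 74.42.191.189, prefix = /24
Subnet mask = 255.255.255.0
Last octet of IP: 189
Last octet of mask: 0
Network last octet = 189 AND 0 = 0

0


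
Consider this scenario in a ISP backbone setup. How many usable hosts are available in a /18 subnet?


Given: subnet mask /18
Host bits = 32 - 18 = 14
Total addresses = 2^14 = 16384
Usable hosts = 16384 - 2 (network + broadcast) = 16382

16382


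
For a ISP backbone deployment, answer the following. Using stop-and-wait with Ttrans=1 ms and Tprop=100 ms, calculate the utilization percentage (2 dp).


Given: Ttrans = 1 ms, Tprop = 100 ms
RTT = 2 * Tprop = 2 * 100 = 200 ms
U = Ttrans / (Ttrans + RTT)
U = 1 / (1 + 200)
U = 1 / 201 = 0.004975
U% = 0.50%

0.50


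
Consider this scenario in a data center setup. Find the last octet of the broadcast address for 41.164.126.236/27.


Given: IP = 41.164.126.236, prefix = /27
Host bits = 32 - 27 = 5
Network last octet = 236 AND mask = 224
Host part size = 2^5 - 1 = 31
Broadcast last octet = 224 OR 31 = 255

255


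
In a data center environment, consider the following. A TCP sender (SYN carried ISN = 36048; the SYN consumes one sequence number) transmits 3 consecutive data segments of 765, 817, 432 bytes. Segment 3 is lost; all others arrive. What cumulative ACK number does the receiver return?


SYN uses sequence number 36048; first data byte = ISN + 1 = 36049.
Segment 1: SEQ = 36049, len = 765 B, covers [36049, 36813]
Segment 2: SEQ = 36814, len = 817 B, covers [36814, 37630]
Segment 3: SEQ = 37631, len = 432 B, covers [37631, 38062] [LOST]
In-order data received: bytes [36049, 37630] (segments 1..2).
Segment 3 missing -> gap begins at byte 37631.
Cumulative ACK = next expected in-order byte = 36049 + 765 + 817 = 37631

37631


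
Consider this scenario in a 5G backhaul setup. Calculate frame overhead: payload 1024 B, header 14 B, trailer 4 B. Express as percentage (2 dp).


Given: payload = 1024 B, header = 14 B, trailer = 4 B
Overhead bytes = header + trailer = 14 + 4 = 18
Total frame = payload + overhead = 1024 + 18 = 1042
Overhead % = 18 / 1042 * 100 = 1.7274% -> 1.73% (2 dp)

1.73


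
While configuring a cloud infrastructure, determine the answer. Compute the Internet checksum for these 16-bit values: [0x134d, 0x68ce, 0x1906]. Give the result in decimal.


Given words: [0x134d, 0x68ce, 0x1906]
Step 1: Sum all words
Raw sum = 4941 + 26830 + 6406 = 38177
One's complement = ~38177 & 0xFFFF = 27358

27358


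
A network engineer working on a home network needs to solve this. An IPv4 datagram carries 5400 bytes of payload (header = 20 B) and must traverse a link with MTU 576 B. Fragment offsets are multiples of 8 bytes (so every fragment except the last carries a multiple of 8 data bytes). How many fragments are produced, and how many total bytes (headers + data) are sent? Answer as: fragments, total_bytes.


Max data per non-final fragment = floor((MTU - header)/8)*8 = floor((576 - 20)/8)*8 = floor(556/8)*8 = 552 B
Final fragment needs no 8-byte alignment: it can carry up to MTU - header = 556 B
Non-final fragments needed = ceil((payload - 556) / 552) = ceil(4844/552) = ceil(8.7754) = 9
Number of fragments = 9 + 1 = 10
Fragment sizes (data): 9 * 552 B + 432 B (last, 432 <= 556 OK)
Total bytes sent = payload + n_frags * header = 5400 + 10*20 = 5400 + 200 = 5600 B

10, 5600


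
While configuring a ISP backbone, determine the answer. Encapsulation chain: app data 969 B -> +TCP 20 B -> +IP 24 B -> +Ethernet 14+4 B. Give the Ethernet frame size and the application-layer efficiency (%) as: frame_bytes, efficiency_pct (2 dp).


TCP segment = 969 + 20 = 989 B
IP packet = 989 + 24 = 1013 B
Ethernet frame = 1013 + 14 + 4 = 1031 B
Efficiency = app / frame = 969 / 1031 = 0.939864 = 93.9864% -> 93.99% (2 dp)

1031, 93.99


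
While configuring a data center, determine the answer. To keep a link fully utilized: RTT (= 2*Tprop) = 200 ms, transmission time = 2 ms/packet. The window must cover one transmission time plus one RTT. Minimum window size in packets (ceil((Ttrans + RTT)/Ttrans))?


Given: Ttrans = 2 ms, RTT = 200 ms (= 2 * Tprop, Tprop = 100 ms)
Time until first ACK returns = Ttrans + RTT = 2 + 200 = 202 ms
Need W * Ttrans >= Ttrans + RTT  ->  W >= (Ttrans + RTT) / Ttrans
(Ttrans + RTT) / Ttrans = 202 / 2 = 101
W_min = ceil(101) = 101

101


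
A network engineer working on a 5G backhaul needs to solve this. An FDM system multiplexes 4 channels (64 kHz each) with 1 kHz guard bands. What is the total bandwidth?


Given: 4 channels, 64 kHz each, guard = 1 kHz
Channel bandwidth = 4 * 64 = 256 kHz
Guard bands = 3 gaps * 1 kHz = 3 kHz
Total = 256 + 3 = 259 kHz

259


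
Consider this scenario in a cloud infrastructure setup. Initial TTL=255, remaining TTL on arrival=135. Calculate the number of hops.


Given: initial TTL = 255, received TTL = 135
Hops = initial TTL - received TTL
Hops = 255 - 135 = 120

120


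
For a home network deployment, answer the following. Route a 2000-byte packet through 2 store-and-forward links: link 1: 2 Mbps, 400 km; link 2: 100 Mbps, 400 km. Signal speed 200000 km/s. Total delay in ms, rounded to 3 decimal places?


Packet = 2000 bytes = 16000 bits. Store-and-forward: sum (t_trans + t_prop) per link.
Link 1: t_trans = 16000/(2*10^6) s = 8.0000 ms; t_prop = 400/200000 s = 2.0000 ms; subtotal = 10.0000 ms
Link 2: t_trans = 16000/(100*10^6) s = 0.1600 ms; t_prop = 400/200000 s = 2.0000 ms; subtotal = 2.1600 ms
End-to-end = 10.0000 + 2.1600 = 12.1600 ms -> 12.160 ms (3 dp)

12.160


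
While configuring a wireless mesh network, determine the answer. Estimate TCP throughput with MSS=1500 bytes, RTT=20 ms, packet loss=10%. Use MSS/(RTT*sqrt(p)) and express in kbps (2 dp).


Given: MSS = 1500 bytes, RTT = 20 ms, loss = 10%
RTT in seconds = 20 / 1000 = 0.02
Loss rate = 10% = 0.1
sqrt(loss) = sqrt(0.1) = 0.316227766017
Throughput (bytes/s) = 1500 / (0.02 * 0.316227766017) = 237170.8245
Throughput (kbps) = 237170.8245 * 8 / 1000 = 1897.366596 -> 1897.37 kbps (2 dp)

1897.37


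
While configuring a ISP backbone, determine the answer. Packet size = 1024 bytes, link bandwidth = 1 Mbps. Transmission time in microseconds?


Given: packet = 1024 bytes, bandwidth = 1 Mbps
Packet in bits = 1024 * 8 = 8192 bits
Bandwidth = 1 * 10^6 = 1000000 bps
Time = 8192 / 1000000 seconds
Time in us = 8192 * 10^6 / 1000000 = 8192

8192


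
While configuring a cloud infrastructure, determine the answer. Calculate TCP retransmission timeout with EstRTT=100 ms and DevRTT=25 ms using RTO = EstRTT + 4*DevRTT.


Given: EstRTT = 100 ms, DevRTT = 25 ms
Timeout = EstRTT + 4 * DevRTT
4 * DevRTT = 4 * 25 = 100
Timeout = 100 + 100 = 200 ms

200


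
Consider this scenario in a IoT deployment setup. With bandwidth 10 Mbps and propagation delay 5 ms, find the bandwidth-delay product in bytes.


Given: bandwidth = 10 Mbps, delay = 5 ms
BDP in bits = 10 * 10^6 * 5 / 1000
BDP in bits = 50000
BDP in bytes = 50000 / 8 = 6250

6250


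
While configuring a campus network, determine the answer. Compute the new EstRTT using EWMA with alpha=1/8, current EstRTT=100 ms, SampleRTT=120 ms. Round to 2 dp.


Given: EstRTT = 100 ms, SampleRTT = 120 ms, alpha = 1/8
New EstRTT = (1 - alpha) * EstRTT + alpha * SampleRTT
(7/8) * 100 = 87.5
(1/8) * 120 = 15
New EstRTT = 87.5 + 15 = 102.5 ms -> 102.50 ms (2 dp)

102.50


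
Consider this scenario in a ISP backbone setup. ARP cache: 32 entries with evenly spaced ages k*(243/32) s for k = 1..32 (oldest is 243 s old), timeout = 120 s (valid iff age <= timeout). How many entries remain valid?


Ages are k * 243/32 s for k = 1..32 (spacing = 7.5938 s).
Entry k is valid iff k * 243/32 <= 120 iff k <= 32 * 120 / 243 = 15.8025
n_valid = floor(15.8025) = 15
(n_stale = 32 - 15 = 17)

15


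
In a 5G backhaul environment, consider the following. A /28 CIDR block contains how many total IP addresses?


Given: CIDR prefix /28
Host bits = 32 - 28 = 4
Total addresses = 2^4 = 16

16


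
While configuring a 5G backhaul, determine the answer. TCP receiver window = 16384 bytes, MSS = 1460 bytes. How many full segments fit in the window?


Given: RWND = 16384 bytes, MSS = 1460 bytes
Full segments = floor(RWND / MSS)
Full segments = floor(16384 / 1460)
Full segments = floor(11.2219) = 11

11


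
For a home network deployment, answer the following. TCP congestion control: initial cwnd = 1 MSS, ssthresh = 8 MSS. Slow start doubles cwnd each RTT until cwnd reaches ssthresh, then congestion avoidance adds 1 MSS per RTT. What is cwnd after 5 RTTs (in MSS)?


RTT 0: cwnd = 1 MSS (initial)
RTT 1: cwnd = 2 MSS (slow start, doubled)
RTT 2: cwnd = 4 MSS (slow start, doubled)
RTT 3: cwnd = 8 MSS (slow start, doubled)
RTT 4: cwnd = 9 MSS (congestion avoidance, +1)
RTT 5: cwnd = 10 MSS (congestion avoidance, +1)

10


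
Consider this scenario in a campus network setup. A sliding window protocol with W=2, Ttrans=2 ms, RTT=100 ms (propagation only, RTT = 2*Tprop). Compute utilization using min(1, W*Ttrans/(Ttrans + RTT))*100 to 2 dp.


Given: W = 2, Ttrans = 2 ms, RTT = 100 ms (= 2 * Tprop, Tprop = 50 ms)
Cycle time = Ttrans + RTT = 2 + 100 = 102 ms (first packet sent until its ACK returns)
W * Ttrans = 2 * 2 = 4 ms of sending per cycle
W * Ttrans / (Ttrans + RTT) = 4 / 102 = 0.039216
U = min(1, 0.039216) = 0.039216
U% = 3.92%

3.92


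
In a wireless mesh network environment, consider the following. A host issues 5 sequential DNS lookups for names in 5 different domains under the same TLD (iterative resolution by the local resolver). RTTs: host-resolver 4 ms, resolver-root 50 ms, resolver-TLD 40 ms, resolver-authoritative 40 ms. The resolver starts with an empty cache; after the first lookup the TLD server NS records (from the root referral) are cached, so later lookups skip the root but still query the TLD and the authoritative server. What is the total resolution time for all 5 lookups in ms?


Lookup 1 (cold cache): local + root + TLD + auth = 4 + 50 + 40 + 40 = 134 ms
Lookups 2..5 (TLD NS cached -> skip root; new domain -> still ask TLD and auth): local + TLD + auth = 4 + 40 + 40 = 84 ms each
Remaining 4 lookups: 4 * 84 = 336 ms
Total = 134 + 336 = 470 ms

470


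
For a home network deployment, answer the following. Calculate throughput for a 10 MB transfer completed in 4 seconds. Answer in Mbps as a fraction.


Given: file = 10 MB, time = 4 s
File in Mb = 10 * 8 = 80 Mb
Throughput = 80 / 4 Mbps
Throughput = 20 Mbps

20


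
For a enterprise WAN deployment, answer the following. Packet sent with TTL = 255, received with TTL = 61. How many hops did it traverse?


Given: initial TTL = 255, received TTL = 61
Hops = initial TTL - received TTL
Hops = 255 - 61 = 194

194


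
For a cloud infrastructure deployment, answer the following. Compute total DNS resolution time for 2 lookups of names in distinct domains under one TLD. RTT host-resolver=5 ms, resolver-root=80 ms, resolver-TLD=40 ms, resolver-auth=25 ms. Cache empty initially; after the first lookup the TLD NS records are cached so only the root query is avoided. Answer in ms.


Lookup 1 (cold cache): local + root + TLD + auth = 5 + 80 + 40 + 25 = 150 ms
Lookups 2..2 (TLD NS cached -> skip root; new domain -> still ask TLD and auth): local + TLD + auth = 5 + 40 + 25 = 70 ms each
Remaining 1 lookups: 1 * 70 = 70 ms
Total = 150 + 70 = 220 ms

220


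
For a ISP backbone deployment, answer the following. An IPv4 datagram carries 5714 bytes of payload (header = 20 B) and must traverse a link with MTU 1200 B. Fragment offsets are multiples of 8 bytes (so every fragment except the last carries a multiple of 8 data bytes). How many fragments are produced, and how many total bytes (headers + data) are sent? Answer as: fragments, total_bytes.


Max data per non-final fragment = floor((MTU - header)/8)*8 = floor((1200 - 20)/8)*8 = floor(1180/8)*8 = 1176 B
Final fragment needs no 8-byte alignment: it can carry up to MTU - header = 1180 B
Non-final fragments needed = ceil((payload - 1180) / 1176) = ceil(4534/1176) = ceil(3.8554) = 4
Number of fragments = 4 + 1 = 5
Fragment sizes (data): 4 * 1176 B + 1010 B (last, 1010 <= 1180 OK)
Total bytes sent = payload + n_frags * header = 5714 + 5*20 = 5714 + 100 = 5814 B

5, 5814


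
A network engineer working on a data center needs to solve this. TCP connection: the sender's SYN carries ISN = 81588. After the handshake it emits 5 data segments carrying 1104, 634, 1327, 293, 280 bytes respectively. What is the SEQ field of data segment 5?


The SYN occupies sequence number ISN = 81588, so the first data byte is ISN + 1 = 81589.
SEQ of data segment i = (ISN + 1) + sum of payload sizes of segments 1..i-1.
Segment 1: SEQ = 81589, payload = 1104 bytes
Segment 2: SEQ = 82693, payload = 634 bytes
Segment 3: SEQ = 83327, payload = 1327 bytes
Segment 4: SEQ = 84654, payload = 293 bytes
Segment 5: SEQ = 84947, payload = 280 bytes
SEQ of segment 5 = 81589 + 1104 + 634 + 1327 + 293 = 84947

84947


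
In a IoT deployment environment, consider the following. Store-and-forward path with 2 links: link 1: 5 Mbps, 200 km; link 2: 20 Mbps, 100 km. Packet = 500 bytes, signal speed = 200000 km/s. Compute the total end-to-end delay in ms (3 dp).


Packet = 500 bytes = 4000 bits. Store-and-forward: sum (t_trans + t_prop) per link.
Link 1: t_trans = 4000/(5*10^6) s = 0.8000 ms; t_prop = 200/200000 s = 1.0000 ms; subtotal = 1.8000 ms
Link 2: t_trans = 4000/(20*10^6) s = 0.2000 ms; t_prop = 100/200000 s = 0.5000 ms; subtotal = 0.7000 ms
End-to-end = 1.8000 + 0.7000 = 2.5000 ms -> 2.500 ms (3 dp)

2.500


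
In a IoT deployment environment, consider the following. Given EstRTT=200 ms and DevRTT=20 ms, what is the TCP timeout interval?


Given: EstRTT = 200 ms, DevRTT = 20 ms
Timeout = EstRTT + 4 * DevRTT
4 * DevRTT = 4 * 20 = 80
Timeout = 200 + 80 = 280 ms

280


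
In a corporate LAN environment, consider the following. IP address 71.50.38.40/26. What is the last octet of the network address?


Given: IP = 71.50.38.40, prefix = /26
Subnet mask = 255.255.255.192
Last octet of IP: 40
Last octet of mask: 192
Network last octet = 40 AND 192 = 0

0


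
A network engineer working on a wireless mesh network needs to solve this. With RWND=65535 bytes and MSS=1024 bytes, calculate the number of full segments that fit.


Given: RWND = 65535 bytes, MSS = 1024 bytes
Full segments = floor(RWND / MSS)
Full segments = floor(65535 / 1024)
Full segments = floor(63.999) = 63

63


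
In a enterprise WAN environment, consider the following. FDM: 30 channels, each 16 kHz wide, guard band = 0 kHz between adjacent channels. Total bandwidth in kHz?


Given: 30 channels, 16 kHz each, guard = 0 kHz
Channel bandwidth = 30 * 16 = 480 kHz
Guard bands = 29 gaps * 0 kHz = 0 kHz
Total = 480 + 0 = 480 kHz

480


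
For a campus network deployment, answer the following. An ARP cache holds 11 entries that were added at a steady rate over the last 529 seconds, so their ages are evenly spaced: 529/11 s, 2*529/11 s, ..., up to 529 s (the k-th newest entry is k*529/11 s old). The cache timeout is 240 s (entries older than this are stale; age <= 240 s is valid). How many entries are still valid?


Ages are k * 529/11 s for k = 1..11 (spacing = 48.0909 s).
Entry k is valid iff k * 529/11 <= 240 iff k <= 11 * 240 / 529 = 4.9905
n_valid = floor(4.9905) = 4
(n_stale = 11 - 4 = 7)

4


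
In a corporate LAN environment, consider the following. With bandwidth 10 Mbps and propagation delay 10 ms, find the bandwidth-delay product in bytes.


Given: bandwidth = 10 Mbps, delay = 10 ms
BDP in bits = 10 * 10^6 * 10 / 1000
BDP in bits = 100000
BDP in bytes = 100000 / 8 = 12500

12500


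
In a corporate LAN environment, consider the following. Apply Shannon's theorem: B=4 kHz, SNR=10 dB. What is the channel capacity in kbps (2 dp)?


Given: B = 4 kHz, SNR = 10 dB
SNR linear = 10^(10/10) = 10
1 + SNR = 11
log2(11) = 3.4594316186
C = 4 * 1000 * 3.4594316186 = 13837.7265 bps
C = 13.837726 kbps -> 13.84 kbps (2 dp)

13.84


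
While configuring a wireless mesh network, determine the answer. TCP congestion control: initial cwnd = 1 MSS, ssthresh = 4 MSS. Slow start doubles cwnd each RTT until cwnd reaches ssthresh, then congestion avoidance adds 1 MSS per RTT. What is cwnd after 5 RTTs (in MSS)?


RTT 0: cwnd = 1 MSS (initial)
RTT 1: cwnd = 2 MSS (slow start, doubled)
RTT 2: cwnd = 4 MSS (slow start, doubled)
RTT 3: cwnd = 5 MSS (congestion avoidance, +1)
RTT 4: cwnd = 6 MSS (congestion avoidance, +1)
RTT 5: cwnd = 7 MSS (congestion avoidance, +1)

7


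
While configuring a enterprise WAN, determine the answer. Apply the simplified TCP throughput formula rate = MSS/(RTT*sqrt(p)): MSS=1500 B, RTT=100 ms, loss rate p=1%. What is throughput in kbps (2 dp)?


Given: MSS = 1500 bytes, RTT = 100 ms, loss = 1%
RTT in seconds = 100 / 1000 = 0.1
Loss rate = 1% = 0.01
sqrt(loss) = sqrt(0.01) = 0.1
Throughput (bytes/s) = 1500 / (0.1 * 0.1) = 150000.0000
Throughput (kbps) = 150000.0000 * 8 / 1000 = 1200.000000 -> 1200.00 kbps (2 dp)

1200.00


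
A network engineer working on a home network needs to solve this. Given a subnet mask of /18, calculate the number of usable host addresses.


Given: subnet mask /18
Host bits = 32 - 18 = 14
Total addresses = 2^14 = 16384
Usable hosts = 16384 - 2 (network + broadcast) = 16382

16382


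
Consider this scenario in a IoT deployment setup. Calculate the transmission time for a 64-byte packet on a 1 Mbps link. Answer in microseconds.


Given: packet = 64 bytes, bandwidth = 1 Mbps
Packet in bits = 64 * 8 = 512 bits
Bandwidth = 1 * 10^6 = 1000000 bps
Time = 512 / 1000000 seconds
Time in us = 512 * 10^6 / 1000000 = 512

512


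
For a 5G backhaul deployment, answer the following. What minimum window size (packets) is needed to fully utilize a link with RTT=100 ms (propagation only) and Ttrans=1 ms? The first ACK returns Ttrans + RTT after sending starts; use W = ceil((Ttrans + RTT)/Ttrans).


Given: Ttrans = 1 ms, RTT = 100 ms (= 2 * Tprop, Tprop = 50 ms)
Time until first ACK returns = Ttrans + RTT = 1 + 100 = 101 ms
Need W * Ttrans >= Ttrans + RTT  ->  W >= (Ttrans + RTT) / Ttrans
(Ttrans + RTT) / Ttrans = 101 / 1 = 101
W_min = ceil(101) = 101

101


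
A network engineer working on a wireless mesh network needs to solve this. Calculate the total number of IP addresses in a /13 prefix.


Given: CIDR prefix /13
Host bits = 32 - 13 = 19
Total addresses = 2^19 = 524288

524288


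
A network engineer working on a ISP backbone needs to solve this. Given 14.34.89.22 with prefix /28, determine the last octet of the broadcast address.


Given: IP = 14.34.89.22, prefix = /28
Host bits = 32 - 28 = 4
Network last octet = 22 AND mask = 16
Host part size = 2^4 - 1 = 15
Broadcast last octet = 16 OR 15 = 31

31


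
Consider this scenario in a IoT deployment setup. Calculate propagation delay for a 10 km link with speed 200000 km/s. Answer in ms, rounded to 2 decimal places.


Given: distance = 10 km, speed = 200000 km/s
Delay = distance / speed = 10 / 200000 seconds
Delay in ms = 10 * 1000 / 200000
Delay = 0.0500 ms
Rounded to 2 dp = 0.05 ms

0.05


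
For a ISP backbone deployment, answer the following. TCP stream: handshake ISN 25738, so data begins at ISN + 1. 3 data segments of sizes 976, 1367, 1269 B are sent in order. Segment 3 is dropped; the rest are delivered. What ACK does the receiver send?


SYN uses sequence number 25738; first data byte = ISN + 1 = 25739.
Segment 1: SEQ = 25739, len = 976 B, covers [25739, 26714]
Segment 2: SEQ = 26715, len = 1367 B, covers [26715, 28081]
Segment 3: SEQ = 28082, len = 1269 B, covers [28082, 29350] [LOST]
In-order data received: bytes [25739, 28081] (segments 1..2).
Segment 3 missing -> gap begins at byte 28082.
Cumulative ACK = next expected in-order byte = 25739 + 976 + 1367 = 28082

28082


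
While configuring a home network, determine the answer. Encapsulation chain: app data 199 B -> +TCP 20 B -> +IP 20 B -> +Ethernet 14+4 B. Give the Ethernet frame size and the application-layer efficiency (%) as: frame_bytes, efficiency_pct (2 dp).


TCP segment = 199 + 20 = 219 B
IP packet = 219 + 20 = 239 B
Ethernet frame = 239 + 14 + 4 = 257 B
Efficiency = app / frame = 199 / 257 = 0.774319 = 77.4319% -> 77.43% (2 dp)

257, 77.43


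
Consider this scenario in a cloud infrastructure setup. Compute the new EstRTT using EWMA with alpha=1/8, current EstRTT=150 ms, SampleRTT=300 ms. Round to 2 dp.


Given: EstRTT = 150 ms, SampleRTT = 300 ms, alpha = 1/8
New EstRTT = (1 - alpha) * EstRTT + alpha * SampleRTT
(7/8) * 150 = 131.25
(1/8) * 300 = 37.5
New EstRTT = 131.25 + 37.5 = 168.75 ms -> 168.75 ms (2 dp)

168.75


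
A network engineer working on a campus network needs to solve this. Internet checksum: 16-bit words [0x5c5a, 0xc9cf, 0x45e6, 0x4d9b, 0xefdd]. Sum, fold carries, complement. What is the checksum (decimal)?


Given words: [0x5c5a, 0xc9cf, 0x45e6, 0x4d9b, 0xefdd]
Step 1: Sum all words
Raw sum = 23642 + 51663 + 17894 + 19867 + 61405 = 174471
Step 2: Fold carry: (43399 + 2) = 43401
One's complement = ~43401 & 0xFFFF = 22134

22134


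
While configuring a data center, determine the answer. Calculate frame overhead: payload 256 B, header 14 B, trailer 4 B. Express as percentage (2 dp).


Given: payload = 256 B, header = 14 B, trailer = 4 B
Overhead bytes = header + trailer = 14 + 4 = 18
Total frame = payload + overhead = 256 + 18 = 274
Overhead % = 18 / 274 * 100 = 6.5693% -> 6.57% (2 dp)

6.57


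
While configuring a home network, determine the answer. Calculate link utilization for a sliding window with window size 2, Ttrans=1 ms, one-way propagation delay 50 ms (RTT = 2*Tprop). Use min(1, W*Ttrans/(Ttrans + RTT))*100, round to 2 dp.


Given: W = 2, Ttrans = 1 ms, RTT = 100 ms (= 2 * Tprop, Tprop = 50 ms)
Cycle time = Ttrans + RTT = 1 + 100 = 101 ms (first packet sent until its ACK returns)
W * Ttrans = 2 * 1 = 2 ms of sending per cycle
W * Ttrans / (Ttrans + RTT) = 2 / 101 = 0.019802
U = min(1, 0.019802) = 0.019802
U% = 1.98%

1.98


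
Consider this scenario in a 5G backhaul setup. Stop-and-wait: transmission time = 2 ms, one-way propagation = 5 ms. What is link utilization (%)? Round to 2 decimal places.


Given: Ttrans = 2 ms, Tprop = 5 ms
RTT = 2 * Tprop = 2 * 5 = 10 ms
U = Ttrans / (Ttrans + RTT)
U = 2 / (2 + 10)
U = 2 / 12 = 0.166667
U% = 16.67%

16.67


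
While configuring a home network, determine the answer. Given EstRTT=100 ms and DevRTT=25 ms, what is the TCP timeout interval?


Given: EstRTT = 100 ms, DevRTT = 25 ms
Timeout = EstRTT + 4 * DevRTT
4 * DevRTT = 4 * 25 = 100
Timeout = 100 + 100 = 200 ms

200


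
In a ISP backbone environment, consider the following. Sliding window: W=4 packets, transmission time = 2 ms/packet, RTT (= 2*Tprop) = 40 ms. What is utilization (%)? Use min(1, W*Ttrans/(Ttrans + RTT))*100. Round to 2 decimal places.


Given: W = 4, Ttrans = 2 ms, RTT = 40 ms (= 2 * Tprop, Tprop = 20 ms)
Cycle time = Ttrans + RTT = 2 + 40 = 42 ms (first packet sent until its ACK returns)
W * Ttrans = 4 * 2 = 8 ms of sending per cycle
W * Ttrans / (Ttrans + RTT) = 8 / 42 = 0.190476
U = min(1, 0.190476) = 0.190476
U% = 19.05%

19.05


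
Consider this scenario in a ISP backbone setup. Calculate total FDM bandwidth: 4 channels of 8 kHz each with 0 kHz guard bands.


Given: 4 channels, 8 kHz each, guard = 0 kHz
Channel bandwidth = 4 * 8 = 32 kHz
Guard bands = 3 gaps * 0 kHz = 0 kHz
Total = 32 + 0 = 32 kHz

32


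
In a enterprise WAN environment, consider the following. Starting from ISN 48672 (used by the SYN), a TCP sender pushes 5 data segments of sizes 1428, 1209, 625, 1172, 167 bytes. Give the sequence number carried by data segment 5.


The SYN occupies sequence number ISN = 48672, so the first data byte is ISN + 1 = 48673.
SEQ of data segment i = (ISN + 1) + sum of payload sizes of segments 1..i-1.
Segment 1: SEQ = 48673, payload = 1428 bytes
Segment 2: SEQ = 50101, payload = 1209 bytes
Segment 3: SEQ = 51310, payload = 625 bytes
Segment 4: SEQ = 51935, payload = 1172 bytes
Segment 5: SEQ = 53107, payload = 167 bytes
SEQ of segment 5 = 48673 + 1428 + 1209 + 625 + 1172 = 53107

53107


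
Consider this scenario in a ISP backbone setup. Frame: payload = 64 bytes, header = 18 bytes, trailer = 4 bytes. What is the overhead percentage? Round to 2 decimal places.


Given: payload = 64 B, header = 18 B, trailer = 4 B
Overhead bytes = header + trailer = 18 + 4 = 22
Total frame = payload + overhead = 64 + 22 = 86
Overhead % = 22 / 86 * 100 = 25.5814% -> 25.58% (2 dp)

25.58


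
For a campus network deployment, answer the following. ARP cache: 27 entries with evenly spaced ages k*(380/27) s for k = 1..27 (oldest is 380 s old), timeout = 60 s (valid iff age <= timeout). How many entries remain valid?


Ages are k * 380/27 s for k = 1..27 (spacing = 14.0741 s).
Entry k is valid iff k * 380/27 <= 60 iff k <= 27 * 60 / 380 = 4.2632
n_valid = floor(4.2632) = 4
(n_stale = 27 - 4 = 23)

4


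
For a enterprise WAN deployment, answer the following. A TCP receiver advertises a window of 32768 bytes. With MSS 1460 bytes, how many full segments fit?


Given: RWND = 32768 bytes, MSS = 1460 bytes
Full segments = floor(RWND / MSS)
Full segments = floor(32768 / 1460)
Full segments = floor(22.4438) = 22

22


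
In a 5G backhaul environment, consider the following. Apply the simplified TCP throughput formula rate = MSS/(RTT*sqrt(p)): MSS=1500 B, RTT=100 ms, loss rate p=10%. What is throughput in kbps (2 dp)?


Given: MSS = 1500 bytes, RTT = 100 ms, loss = 10%
RTT in seconds = 100 / 1000 = 0.1
Loss rate = 10% = 0.1
sqrt(loss) = sqrt(0.1) = 0.316227766017
Throughput (bytes/s) = 1500 / (0.1 * 0.316227766017) = 47434.1649
Throughput (kbps) = 47434.1649 * 8 / 1000 = 379.473319 -> 379.47 kbps (2 dp)

379.47


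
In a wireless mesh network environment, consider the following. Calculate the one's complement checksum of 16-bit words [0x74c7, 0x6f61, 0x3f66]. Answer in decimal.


Given words: [0x74c7, 0x6f61, 0x3f66]
Step 1: Sum all words
Raw sum = 29895 + 28513 + 16230 = 74638
Step 2: Fold carry: (9102 + 1) = 9103
One's complement = ~9103 & 0xFFFF = 56432

56432


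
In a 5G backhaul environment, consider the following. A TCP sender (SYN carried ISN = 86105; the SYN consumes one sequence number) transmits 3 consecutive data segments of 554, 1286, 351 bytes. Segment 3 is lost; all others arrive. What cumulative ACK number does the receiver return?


SYN uses sequence number 86105; first data byte = ISN + 1 = 86106.
Segment 1: SEQ = 86106, len = 554 B, covers [86106, 86659]
Segment 2: SEQ = 86660, len = 1286 B, covers [86660, 87945]
Segment 3: SEQ = 87946, len = 351 B, covers [87946, 88296] [LOST]
In-order data received: bytes [86106, 87945] (segments 1..2).
Segment 3 missing -> gap begins at byte 87946.
Cumulative ACK = next expected in-order byte = 86106 + 554 + 1286 = 87946

87946
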